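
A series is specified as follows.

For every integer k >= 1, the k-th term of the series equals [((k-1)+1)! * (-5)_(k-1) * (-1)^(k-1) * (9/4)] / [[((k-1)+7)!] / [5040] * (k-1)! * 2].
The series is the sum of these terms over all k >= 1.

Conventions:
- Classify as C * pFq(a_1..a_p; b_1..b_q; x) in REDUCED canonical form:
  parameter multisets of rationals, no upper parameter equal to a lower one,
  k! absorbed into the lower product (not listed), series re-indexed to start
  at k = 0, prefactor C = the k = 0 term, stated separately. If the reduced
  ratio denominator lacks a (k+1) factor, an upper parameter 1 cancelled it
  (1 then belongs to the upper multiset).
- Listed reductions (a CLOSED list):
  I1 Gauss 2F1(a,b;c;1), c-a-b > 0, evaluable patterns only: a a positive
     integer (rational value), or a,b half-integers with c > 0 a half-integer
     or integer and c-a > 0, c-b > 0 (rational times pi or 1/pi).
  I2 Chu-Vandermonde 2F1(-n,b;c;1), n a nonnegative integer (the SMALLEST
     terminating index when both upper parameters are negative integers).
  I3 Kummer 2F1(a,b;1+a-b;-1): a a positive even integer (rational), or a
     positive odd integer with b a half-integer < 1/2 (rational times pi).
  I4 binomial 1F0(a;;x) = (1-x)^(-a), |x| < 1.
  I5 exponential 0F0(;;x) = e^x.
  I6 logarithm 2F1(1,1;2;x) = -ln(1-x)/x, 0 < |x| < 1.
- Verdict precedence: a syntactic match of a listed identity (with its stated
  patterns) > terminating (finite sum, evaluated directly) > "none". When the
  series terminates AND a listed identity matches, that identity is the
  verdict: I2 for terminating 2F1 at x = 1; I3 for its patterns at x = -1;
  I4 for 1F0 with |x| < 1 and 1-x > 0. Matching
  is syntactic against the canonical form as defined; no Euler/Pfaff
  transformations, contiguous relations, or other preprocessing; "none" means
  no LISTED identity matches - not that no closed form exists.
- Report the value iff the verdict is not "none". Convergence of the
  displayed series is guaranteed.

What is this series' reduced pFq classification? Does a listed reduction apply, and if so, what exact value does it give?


With C = 9/8: the canonical form is 2F1(-5, 2; 8; -1). Verdict at x = -1: Kummer (I3) matches (x = -1; c = 8 equals 1+a-b for upper {-5, 2}: listed pattern). Exact value: 63/16.

First insight: t_0 being 9/8, the factorial ratio (C = 9/8, x = -1) (k+a-1)!/(a-1)! is a rising factorial (a)_k.
Step ratio: r(k) = (-1) * (k-5) (k+2) / [(k+8) (k+1)] ; factor over Q: parameters, x = (-1), and C = 9/8.


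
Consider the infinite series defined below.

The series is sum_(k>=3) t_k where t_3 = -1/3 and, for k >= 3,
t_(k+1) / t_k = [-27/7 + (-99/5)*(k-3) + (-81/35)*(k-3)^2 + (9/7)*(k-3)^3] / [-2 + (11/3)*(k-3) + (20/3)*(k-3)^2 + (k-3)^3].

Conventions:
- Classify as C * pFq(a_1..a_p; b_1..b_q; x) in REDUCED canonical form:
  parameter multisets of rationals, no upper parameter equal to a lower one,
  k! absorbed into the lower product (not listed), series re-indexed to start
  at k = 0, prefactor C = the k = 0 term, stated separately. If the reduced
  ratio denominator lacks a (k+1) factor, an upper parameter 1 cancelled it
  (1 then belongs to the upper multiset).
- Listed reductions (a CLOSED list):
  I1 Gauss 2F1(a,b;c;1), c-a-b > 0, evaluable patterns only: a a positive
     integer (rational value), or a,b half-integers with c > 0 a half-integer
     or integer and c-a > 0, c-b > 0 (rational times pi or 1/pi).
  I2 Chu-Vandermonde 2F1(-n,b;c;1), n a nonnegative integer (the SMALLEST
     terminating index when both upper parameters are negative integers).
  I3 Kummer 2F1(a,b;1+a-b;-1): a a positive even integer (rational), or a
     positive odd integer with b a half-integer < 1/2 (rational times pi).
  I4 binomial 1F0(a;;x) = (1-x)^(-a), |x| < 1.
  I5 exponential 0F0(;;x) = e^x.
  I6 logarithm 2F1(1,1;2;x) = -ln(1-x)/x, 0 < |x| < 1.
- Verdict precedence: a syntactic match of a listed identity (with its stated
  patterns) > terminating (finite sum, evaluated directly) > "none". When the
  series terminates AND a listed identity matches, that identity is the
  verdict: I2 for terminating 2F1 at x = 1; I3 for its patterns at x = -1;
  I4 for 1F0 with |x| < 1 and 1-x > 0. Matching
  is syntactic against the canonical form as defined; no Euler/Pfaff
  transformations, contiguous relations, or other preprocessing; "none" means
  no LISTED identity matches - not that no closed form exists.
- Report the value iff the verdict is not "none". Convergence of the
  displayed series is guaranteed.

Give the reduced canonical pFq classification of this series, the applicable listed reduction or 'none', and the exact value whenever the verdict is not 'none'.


The series (x = 9/7) is 3F2: upper {-5, 1/5, 3}, lower {-1/3, 6}, prefactor -1/3. Verdict: terminating - the sum ends at index 5 because -5 is a negative integer; exact evaluation follows. Value: -540663047/1575656250.

Key step: with t_0 = -1/3, roots of the ratio polynomials (C = -1/3, x = 9/7) are the negated parameters.
Ratio: r(k) = (9/7) * (k-5) (k+1/5) (k+3) / [(k-1/3) (k+6) (k+1)] - rational; roots negated = parameters, x = (9/7), C = -1/3.


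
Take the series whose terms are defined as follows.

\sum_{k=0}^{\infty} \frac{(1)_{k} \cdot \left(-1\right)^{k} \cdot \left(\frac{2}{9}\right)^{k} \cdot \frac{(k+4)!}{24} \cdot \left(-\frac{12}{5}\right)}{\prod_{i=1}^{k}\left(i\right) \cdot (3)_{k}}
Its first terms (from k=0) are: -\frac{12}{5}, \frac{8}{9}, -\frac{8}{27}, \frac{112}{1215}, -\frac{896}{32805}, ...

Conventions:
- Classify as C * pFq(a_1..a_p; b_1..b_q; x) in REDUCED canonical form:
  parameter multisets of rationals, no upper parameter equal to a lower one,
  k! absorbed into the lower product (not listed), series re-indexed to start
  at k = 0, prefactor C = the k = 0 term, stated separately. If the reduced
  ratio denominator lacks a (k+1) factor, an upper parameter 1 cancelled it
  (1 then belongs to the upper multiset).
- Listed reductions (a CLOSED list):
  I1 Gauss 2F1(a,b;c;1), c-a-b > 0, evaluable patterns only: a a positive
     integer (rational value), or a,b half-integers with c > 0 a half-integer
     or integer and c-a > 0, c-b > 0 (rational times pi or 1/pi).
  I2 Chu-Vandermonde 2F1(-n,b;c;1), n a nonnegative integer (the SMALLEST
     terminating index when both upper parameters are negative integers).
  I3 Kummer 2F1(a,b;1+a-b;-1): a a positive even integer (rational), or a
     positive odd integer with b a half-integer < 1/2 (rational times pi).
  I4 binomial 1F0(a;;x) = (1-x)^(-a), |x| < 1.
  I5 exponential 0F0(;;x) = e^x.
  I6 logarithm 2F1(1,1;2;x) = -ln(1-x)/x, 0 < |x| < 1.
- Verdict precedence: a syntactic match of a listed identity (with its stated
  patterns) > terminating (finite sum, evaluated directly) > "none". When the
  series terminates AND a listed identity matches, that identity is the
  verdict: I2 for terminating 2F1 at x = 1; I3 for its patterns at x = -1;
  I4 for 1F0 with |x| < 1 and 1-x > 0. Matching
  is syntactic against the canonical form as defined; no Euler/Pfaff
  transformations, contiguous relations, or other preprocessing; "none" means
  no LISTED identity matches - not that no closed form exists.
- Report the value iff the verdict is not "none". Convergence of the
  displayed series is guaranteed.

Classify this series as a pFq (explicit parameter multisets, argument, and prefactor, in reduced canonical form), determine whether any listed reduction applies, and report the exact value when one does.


Classification (C = -\frac{12}{5}): 2F1 with upper {1, 5}, lower {3}, argument x = -\frac{2}{9}. Verdict: none - at argument -\frac{2}{9} the multisets {1, 5} ; {3} match no listed identity.

The tell: t_0 = -\frac{12}{5} here, and the product of the first k integers (prefactor -12/5) is k!.
Adjacent-term ratio: r(k) = -\frac{2}{9} * (k+1) (k+5) / [(k+3) (k+1)] - rational in k, leading ratio -\frac{2}{9}; with t_0 = -\frac{12}{5}, classification follows.


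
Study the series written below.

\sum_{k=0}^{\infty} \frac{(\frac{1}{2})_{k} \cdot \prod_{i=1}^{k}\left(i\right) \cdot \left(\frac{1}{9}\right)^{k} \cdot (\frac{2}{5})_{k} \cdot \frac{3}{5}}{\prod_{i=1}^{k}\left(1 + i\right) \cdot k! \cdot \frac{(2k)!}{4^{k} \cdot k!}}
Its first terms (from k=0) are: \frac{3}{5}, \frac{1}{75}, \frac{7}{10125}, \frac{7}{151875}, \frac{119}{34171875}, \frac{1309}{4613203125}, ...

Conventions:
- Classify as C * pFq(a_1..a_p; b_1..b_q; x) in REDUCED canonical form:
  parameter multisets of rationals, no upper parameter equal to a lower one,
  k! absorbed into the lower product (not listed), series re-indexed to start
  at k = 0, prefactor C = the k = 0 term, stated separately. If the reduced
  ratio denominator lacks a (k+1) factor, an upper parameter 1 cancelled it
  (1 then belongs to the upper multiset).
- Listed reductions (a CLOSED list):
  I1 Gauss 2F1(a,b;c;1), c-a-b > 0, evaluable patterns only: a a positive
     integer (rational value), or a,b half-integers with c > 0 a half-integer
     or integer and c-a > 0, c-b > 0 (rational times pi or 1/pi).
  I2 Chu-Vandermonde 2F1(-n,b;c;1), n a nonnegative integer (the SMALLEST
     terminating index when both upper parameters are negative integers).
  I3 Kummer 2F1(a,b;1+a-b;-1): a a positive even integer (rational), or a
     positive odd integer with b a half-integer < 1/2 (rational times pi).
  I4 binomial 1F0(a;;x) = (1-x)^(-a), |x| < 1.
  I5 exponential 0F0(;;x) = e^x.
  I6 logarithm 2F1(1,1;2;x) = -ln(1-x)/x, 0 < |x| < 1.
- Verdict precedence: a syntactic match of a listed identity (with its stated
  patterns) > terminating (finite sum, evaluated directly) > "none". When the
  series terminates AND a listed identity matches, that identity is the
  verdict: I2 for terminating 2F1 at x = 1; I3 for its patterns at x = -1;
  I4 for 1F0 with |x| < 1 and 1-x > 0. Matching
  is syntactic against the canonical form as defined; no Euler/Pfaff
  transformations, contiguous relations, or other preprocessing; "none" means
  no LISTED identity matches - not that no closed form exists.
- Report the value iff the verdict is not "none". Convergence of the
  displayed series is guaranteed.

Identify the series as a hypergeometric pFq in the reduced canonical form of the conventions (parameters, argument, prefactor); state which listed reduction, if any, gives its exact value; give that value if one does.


Reduced: x = \frac{1}{9}, 2F1, upper = {\frac{2}{5}, 1}, lower = {2}, C = \frac{3}{5}. Verdict: none. Every listed pattern misses the 2F1 form at \frac{1}{9}, upper {\frac{2}{5}, 1}.

First insight: from the first term \frac{3}{5}: the parameter 1/2 appears in both the upper and lower lists and cancels.
Consecutive-term ratio: r(k) = \frac{1}{9} * (k+\frac{2}{5}) (k+1) / [(k+2) (k+1)] - rational in k, leading ratio \frac{1}{9}; with t_0 = \frac{3}{5}, classification follows.


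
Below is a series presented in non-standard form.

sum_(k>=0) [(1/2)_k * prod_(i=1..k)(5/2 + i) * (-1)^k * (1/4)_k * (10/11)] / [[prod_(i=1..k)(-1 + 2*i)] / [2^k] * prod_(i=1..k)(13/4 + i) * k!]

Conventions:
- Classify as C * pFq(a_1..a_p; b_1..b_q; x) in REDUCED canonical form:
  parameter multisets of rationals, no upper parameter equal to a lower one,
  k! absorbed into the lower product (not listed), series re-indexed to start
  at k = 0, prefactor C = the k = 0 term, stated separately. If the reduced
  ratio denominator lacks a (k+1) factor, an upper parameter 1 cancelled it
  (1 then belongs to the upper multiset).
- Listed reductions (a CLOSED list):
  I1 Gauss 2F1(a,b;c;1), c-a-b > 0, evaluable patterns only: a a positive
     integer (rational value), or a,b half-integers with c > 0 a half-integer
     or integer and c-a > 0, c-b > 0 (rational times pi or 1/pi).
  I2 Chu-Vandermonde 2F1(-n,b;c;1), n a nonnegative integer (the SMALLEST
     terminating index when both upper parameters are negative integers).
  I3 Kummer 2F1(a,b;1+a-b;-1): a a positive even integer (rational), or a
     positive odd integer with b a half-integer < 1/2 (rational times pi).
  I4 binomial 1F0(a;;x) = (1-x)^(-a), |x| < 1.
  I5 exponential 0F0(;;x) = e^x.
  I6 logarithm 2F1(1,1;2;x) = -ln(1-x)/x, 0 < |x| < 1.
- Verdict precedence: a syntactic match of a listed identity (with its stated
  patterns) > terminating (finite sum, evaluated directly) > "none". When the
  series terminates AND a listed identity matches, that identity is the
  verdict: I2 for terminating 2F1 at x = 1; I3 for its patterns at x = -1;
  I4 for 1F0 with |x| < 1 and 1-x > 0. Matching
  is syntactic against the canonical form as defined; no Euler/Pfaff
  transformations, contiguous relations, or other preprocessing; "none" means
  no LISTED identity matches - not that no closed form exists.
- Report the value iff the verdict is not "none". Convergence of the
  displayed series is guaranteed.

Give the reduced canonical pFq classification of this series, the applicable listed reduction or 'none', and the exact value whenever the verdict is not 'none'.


The tell: from the first term 10/11: the lower odd product (prefactor 10/11) is 2^k (1/2)_k.
Term ratio: r(k) = (-1) * (k+1/4) (k+7/2) / [(k+17/4) (k+1)] - poly over poly, x = (-1) from leading terms; C = 10/11 at k = 0.

At argument -1: a 2F1 with upper {1/4, 7/2}, lower {17/4}, scaled by C = 10/11. Verdict: none. Every listed pattern misses the 2F1 form at -1, upper {1/4, 7/2}.


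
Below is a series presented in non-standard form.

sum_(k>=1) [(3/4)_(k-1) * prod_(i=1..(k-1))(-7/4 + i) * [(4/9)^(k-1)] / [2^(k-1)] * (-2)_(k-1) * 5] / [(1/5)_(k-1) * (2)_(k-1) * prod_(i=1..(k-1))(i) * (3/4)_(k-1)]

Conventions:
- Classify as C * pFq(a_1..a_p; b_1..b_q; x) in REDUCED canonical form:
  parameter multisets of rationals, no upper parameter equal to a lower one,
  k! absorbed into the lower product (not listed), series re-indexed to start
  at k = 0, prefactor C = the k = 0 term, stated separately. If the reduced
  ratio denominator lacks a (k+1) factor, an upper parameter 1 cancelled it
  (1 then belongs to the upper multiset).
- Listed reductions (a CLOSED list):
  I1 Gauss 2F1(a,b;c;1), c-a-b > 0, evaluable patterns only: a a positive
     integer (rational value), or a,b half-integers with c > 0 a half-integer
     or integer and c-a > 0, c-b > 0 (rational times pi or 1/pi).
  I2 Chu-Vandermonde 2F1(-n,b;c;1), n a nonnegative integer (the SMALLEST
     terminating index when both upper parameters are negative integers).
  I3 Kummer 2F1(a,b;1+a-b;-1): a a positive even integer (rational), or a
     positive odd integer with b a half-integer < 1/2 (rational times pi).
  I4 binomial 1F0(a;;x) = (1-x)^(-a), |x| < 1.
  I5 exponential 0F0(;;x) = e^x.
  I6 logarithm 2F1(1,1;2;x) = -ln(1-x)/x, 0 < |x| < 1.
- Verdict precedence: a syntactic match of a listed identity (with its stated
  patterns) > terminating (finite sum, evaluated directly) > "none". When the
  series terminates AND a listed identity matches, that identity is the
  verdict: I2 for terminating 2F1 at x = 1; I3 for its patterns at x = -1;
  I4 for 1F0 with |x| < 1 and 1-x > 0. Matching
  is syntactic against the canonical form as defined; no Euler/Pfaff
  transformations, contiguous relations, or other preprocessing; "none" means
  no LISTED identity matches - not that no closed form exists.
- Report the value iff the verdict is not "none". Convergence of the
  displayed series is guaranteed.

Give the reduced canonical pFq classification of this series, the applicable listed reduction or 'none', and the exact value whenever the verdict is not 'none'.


Canonical form: C = 5 times 2F2 with upper {-2, -3/4}, lower {1/5, 2}, x = 2/9. Verdict: terminating (-2 upstairs). 3 nonzero terms in all; added directly. Hence: 35515/3888.

The tell: t_0 = 5 here, and the product of the first k integers (C = 5) is k!.
Ratio: r(k) = (2/9) * (k-2) (k-3/4) / [(k+1/5) (k+2) (k+1)] - rational; roots negated = parameters, x = (2/9), C = 5.


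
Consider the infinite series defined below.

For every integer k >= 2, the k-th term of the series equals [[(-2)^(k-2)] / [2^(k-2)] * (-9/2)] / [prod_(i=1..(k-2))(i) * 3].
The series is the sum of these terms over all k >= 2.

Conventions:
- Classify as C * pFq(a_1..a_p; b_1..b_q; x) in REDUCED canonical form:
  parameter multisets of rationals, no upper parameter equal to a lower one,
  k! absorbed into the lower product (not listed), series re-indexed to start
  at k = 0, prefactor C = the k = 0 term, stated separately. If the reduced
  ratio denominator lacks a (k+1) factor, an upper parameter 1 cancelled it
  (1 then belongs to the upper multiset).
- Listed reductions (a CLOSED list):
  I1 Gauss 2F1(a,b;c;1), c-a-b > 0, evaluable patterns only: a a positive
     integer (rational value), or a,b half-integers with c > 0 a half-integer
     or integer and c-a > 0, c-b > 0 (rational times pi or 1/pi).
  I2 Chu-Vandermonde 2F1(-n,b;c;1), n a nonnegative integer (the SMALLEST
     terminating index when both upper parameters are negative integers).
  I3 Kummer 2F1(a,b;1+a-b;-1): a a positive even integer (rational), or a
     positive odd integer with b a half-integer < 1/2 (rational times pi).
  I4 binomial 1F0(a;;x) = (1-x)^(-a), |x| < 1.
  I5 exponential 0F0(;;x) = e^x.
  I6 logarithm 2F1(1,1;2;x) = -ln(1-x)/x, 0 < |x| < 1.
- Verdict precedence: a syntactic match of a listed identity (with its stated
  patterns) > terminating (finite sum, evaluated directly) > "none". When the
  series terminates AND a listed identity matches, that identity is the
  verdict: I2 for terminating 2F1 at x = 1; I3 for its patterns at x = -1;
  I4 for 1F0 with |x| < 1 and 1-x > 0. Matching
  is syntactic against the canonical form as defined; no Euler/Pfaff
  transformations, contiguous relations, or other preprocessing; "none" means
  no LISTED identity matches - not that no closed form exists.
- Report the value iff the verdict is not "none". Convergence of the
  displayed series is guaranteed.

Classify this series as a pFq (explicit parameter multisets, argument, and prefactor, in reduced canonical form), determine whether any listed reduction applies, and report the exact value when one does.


This is -3/2 * 0F0(-; -; -1) in reduced canonical form. Verdict: this is the exponential series (I5) (the 0F0 exponential series at x = -1). Hence: (-3/2) * e^(-1).

Structural cue: t_0 being -3/2, the product of the first k integers (C = -3/2, x = -1) is k!.
Term ratio: r(k) = (-1) * 1 / [(k+1)] - rational in k. x = (-1); t_0 = -3/2; negate the roots.


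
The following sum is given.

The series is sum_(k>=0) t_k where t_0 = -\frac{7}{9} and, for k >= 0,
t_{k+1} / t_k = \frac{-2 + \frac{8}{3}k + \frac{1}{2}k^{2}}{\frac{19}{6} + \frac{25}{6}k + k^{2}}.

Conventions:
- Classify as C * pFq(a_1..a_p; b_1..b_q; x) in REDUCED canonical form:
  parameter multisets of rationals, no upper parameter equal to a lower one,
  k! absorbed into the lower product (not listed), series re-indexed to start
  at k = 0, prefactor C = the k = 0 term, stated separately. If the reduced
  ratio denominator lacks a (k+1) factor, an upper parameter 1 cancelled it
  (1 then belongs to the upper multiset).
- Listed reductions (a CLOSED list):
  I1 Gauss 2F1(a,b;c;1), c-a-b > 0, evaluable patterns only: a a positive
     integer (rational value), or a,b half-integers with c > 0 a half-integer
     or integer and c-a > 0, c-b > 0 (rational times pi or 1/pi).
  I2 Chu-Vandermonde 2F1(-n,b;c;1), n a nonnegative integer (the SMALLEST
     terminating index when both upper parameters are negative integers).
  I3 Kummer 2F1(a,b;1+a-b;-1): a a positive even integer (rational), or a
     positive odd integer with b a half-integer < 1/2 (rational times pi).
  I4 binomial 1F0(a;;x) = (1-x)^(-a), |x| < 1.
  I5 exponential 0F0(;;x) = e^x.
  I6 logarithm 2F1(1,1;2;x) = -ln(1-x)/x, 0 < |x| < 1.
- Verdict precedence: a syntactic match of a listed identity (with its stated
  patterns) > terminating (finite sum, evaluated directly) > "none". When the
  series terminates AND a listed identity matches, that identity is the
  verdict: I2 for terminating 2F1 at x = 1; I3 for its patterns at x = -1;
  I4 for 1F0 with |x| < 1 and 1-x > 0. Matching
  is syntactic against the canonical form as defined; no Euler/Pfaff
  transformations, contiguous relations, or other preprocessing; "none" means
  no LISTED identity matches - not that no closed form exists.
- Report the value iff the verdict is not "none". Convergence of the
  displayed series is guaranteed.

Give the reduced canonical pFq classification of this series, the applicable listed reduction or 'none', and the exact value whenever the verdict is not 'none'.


The series (x = \frac{1}{2}) is 2F1: upper {-\frac{2}{3}, 6}, lower {\frac{19}{6}}, prefactor -\frac{7}{9}. Verdict: none - at argument \frac{1}{2} the multisets {-\frac{2}{3}, 6} ; {\frac{19}{6}} match no listed identity.

Key observation: with t_0 = -\frac{7}{9}, factor the ratio over Q (C = -7/9): negated roots = parameters.
Term ratio: r(k) = \frac{1}{2} * (k-\frac{2}{3}) (k+6) / [(k+\frac{19}{6}) (k+1)] - rational; roots negated = parameters, x = \frac{1}{2}, C = -\frac{7}{9}.


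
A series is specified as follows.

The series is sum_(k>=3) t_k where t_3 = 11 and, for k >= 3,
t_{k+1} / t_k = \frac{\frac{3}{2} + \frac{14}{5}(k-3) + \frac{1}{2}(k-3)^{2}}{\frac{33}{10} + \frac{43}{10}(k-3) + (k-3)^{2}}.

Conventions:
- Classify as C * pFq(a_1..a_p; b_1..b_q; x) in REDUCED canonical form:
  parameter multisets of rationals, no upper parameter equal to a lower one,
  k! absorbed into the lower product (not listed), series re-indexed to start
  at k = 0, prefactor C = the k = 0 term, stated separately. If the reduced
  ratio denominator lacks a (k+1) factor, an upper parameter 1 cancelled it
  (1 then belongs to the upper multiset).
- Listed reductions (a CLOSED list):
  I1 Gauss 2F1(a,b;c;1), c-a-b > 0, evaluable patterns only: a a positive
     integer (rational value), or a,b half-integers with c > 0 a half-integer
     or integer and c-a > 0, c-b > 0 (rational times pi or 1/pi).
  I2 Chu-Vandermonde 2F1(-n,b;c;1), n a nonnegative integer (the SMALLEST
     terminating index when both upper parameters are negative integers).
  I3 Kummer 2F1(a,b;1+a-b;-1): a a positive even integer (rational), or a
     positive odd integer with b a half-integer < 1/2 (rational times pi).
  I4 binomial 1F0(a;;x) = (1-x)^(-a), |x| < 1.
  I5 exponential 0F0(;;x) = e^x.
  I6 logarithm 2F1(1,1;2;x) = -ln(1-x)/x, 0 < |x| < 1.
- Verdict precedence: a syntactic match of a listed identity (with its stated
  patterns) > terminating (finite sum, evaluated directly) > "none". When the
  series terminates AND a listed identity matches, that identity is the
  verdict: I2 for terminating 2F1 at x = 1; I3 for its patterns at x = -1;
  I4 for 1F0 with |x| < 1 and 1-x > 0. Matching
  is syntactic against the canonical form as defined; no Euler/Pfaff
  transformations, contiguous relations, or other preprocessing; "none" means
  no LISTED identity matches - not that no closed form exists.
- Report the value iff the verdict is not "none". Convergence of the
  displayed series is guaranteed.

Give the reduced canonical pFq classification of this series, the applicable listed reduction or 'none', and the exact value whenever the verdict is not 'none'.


This is 11 * 2F1(\frac{3}{5}, 5; \frac{33}{10}; \frac{1}{2}) in reduced canonical form. Verdict: none. Every listed pattern misses the 2F1 form at \frac{1}{2}, upper {\frac{3}{5}, 5}.

The tell: t_0 being 11, factor the ratio over Q (C = 11): negated roots = parameters.
Term ratio: r(k) = \frac{1}{2} * (k+\frac{3}{5}) (k+5) / [(k+\frac{33}{10}) (k+1)] ; factor over Q: parameters, x = \frac{1}{2}, and C = 11.


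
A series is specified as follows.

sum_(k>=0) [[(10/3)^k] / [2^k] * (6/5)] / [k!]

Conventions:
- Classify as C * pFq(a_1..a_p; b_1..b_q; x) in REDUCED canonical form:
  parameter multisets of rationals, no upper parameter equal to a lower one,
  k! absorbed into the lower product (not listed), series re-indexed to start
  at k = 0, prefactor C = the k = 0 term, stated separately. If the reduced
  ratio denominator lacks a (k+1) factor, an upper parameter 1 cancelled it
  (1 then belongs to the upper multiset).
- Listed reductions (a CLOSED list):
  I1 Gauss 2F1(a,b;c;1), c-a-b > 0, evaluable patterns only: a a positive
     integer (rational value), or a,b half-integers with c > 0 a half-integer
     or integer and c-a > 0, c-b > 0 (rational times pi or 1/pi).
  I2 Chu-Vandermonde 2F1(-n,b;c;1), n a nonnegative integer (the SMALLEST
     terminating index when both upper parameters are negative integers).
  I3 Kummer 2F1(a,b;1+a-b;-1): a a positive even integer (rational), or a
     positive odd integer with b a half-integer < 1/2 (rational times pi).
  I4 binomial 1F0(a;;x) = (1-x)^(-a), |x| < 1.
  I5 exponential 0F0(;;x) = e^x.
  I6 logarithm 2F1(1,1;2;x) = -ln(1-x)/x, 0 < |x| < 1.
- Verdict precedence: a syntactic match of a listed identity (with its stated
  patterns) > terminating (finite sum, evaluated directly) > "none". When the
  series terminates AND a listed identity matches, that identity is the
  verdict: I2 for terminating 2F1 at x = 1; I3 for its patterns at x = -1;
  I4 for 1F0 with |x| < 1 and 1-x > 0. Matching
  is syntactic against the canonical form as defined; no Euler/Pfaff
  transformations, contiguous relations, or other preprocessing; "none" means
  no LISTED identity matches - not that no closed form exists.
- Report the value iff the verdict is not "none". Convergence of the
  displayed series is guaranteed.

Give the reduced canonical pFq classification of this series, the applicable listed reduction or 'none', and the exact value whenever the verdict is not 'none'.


Canonical form: C = 6/5 times 0F0 with upper {-}, lower {-}, x = 5/3. Verdict: this is the I5 exponential reduction (the 0F0 exponential series at x = 5/3). Sum: (6/5) * e^(5/3).

Key observation: from the first term 6/5: the two k-th powers (prefactor 6/5) combine into one argument.
Term ratio: r(k) = (5/3) * 1 / [(k+1)] - rational in k. x = (5/3); t_0 = 6/5; negate the roots.


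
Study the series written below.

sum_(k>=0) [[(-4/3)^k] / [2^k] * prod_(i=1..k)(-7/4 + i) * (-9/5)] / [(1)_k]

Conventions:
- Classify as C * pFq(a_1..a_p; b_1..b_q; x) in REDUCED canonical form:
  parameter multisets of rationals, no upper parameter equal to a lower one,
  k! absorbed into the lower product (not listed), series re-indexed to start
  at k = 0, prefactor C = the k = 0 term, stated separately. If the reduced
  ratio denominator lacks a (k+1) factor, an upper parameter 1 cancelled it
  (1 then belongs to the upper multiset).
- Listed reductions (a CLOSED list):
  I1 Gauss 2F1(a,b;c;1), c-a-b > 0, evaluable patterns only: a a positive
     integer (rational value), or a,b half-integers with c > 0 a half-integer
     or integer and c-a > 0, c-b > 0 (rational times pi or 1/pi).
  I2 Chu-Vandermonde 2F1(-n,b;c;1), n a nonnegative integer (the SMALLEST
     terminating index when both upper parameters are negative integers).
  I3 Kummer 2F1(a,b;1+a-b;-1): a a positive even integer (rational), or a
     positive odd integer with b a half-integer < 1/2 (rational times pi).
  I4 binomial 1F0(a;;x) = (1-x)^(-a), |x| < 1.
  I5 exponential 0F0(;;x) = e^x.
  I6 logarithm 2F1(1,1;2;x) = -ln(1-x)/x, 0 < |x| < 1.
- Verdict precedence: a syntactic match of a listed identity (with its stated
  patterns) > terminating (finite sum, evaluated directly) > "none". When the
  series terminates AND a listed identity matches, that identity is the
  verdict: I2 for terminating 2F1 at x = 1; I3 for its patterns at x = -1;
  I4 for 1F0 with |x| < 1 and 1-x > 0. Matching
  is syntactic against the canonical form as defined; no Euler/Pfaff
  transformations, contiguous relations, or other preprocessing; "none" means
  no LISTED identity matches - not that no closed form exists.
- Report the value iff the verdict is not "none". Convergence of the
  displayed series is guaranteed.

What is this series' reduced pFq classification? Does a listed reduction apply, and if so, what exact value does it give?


This is -9/5 * 1F0(-3/4; -; -2/3) in reduced canonical form. Verdict: the I4 binomial reduction matches (the 1F0 binomial series: exponent 3/4, x = -2/3). Value: (-9/5) * (5/3)^(3/4).

Key step: with t_0 = -9/5, the running product (C = -9/5) telescopes to a rising factorial.
Adjacent-term ratio: r(k) = (-2/3) * (k-3/4) / [(k+1)] ; factor over Q: parameters, x = (-2/3), and C = -9/5.


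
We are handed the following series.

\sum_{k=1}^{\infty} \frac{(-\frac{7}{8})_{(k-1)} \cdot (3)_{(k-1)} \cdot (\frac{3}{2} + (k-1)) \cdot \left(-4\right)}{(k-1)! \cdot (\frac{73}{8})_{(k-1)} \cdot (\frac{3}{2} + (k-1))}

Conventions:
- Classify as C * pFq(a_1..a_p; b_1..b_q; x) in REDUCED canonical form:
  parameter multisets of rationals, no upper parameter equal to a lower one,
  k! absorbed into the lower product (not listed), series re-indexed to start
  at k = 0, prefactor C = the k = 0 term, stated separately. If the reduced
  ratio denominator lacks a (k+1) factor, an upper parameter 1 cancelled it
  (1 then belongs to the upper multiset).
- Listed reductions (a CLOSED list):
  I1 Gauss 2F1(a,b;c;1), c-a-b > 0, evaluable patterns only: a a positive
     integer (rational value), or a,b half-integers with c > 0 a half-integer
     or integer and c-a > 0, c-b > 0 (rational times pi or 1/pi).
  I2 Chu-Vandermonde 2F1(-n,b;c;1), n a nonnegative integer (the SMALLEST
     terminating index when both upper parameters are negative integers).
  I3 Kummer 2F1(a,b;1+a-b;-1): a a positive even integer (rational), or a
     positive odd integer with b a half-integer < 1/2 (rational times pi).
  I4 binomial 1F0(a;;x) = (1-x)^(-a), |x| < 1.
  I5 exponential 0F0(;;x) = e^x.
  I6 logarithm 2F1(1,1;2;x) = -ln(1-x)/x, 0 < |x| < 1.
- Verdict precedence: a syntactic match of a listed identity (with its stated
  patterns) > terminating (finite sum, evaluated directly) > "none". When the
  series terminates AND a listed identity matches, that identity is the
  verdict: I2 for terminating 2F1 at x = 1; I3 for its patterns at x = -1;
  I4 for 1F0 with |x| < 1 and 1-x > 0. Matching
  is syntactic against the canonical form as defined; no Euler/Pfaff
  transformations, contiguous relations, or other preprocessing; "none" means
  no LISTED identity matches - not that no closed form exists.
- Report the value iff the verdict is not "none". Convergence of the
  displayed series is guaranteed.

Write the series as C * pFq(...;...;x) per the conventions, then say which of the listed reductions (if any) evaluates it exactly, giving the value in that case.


Classification (C = -4): 2F1 with upper {-\frac{7}{8}, 3}, lower {\frac{73}{8}}, argument x = 1. Verdict: Gauss's theorem (I1) matches (x = 1: the Gamma ratio telescopes since c-a-b = 7 > 0 and a = 3 in Z>0). Value: -\frac{8645}{3072}.

Key observation: t_0 being -4, striking the common factor k + 3/2 reduces the term (C = -4).
Adjacent-term ratio: r(k) = 1 * (k-\frac{7}{8}) (k+3) / [(k+\frac{73}{8}) (k+1)] - rational in k. x = 1; t_0 = -4; negate the roots.


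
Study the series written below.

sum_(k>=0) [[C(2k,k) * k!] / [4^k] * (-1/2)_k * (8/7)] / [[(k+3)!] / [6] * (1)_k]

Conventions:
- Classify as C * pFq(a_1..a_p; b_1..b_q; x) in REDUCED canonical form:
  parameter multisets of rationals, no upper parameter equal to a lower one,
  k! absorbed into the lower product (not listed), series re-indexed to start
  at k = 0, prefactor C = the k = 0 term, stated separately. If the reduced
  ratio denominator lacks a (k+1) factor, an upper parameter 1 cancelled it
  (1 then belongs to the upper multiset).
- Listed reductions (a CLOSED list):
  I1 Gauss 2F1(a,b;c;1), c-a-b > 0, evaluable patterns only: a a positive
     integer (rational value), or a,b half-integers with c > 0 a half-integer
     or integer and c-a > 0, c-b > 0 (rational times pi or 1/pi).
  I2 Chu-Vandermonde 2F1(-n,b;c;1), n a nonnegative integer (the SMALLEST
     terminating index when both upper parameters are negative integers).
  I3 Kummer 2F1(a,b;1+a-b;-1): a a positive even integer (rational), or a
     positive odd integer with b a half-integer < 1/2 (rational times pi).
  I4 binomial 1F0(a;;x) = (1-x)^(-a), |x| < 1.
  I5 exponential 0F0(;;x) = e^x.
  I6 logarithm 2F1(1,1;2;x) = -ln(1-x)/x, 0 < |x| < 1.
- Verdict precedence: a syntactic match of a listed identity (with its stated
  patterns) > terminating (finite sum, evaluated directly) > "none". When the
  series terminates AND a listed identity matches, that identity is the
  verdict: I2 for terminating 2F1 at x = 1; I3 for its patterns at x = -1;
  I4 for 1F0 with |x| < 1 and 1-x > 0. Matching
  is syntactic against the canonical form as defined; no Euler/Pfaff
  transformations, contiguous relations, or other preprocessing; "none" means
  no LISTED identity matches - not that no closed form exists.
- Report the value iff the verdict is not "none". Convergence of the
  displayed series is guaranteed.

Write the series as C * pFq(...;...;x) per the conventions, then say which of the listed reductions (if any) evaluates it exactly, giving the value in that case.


Canonical form: C = 8/7 times 2F1 with upper {-1/2, 1/2}, lower {4}, x = 1. Verdict: Gauss (I1, half-integer pattern) applies (x = 1; upper {-1/2, 1/2} half-integers, c = 4 in the evaluable pattern). Exact value: (4096/1225) / pi.

Structural cue: with t_0 = 8/7, C(2k,k) (C = 8/7) equals 4^k (1/2)_k / k!.
Consecutive-term ratio: r(k) = 1 * (k-1/2) (k+1/2) / [(k+4) (k+1)] - rational in k, leading ratio 1; with t_0 = 8/7, classification follows.


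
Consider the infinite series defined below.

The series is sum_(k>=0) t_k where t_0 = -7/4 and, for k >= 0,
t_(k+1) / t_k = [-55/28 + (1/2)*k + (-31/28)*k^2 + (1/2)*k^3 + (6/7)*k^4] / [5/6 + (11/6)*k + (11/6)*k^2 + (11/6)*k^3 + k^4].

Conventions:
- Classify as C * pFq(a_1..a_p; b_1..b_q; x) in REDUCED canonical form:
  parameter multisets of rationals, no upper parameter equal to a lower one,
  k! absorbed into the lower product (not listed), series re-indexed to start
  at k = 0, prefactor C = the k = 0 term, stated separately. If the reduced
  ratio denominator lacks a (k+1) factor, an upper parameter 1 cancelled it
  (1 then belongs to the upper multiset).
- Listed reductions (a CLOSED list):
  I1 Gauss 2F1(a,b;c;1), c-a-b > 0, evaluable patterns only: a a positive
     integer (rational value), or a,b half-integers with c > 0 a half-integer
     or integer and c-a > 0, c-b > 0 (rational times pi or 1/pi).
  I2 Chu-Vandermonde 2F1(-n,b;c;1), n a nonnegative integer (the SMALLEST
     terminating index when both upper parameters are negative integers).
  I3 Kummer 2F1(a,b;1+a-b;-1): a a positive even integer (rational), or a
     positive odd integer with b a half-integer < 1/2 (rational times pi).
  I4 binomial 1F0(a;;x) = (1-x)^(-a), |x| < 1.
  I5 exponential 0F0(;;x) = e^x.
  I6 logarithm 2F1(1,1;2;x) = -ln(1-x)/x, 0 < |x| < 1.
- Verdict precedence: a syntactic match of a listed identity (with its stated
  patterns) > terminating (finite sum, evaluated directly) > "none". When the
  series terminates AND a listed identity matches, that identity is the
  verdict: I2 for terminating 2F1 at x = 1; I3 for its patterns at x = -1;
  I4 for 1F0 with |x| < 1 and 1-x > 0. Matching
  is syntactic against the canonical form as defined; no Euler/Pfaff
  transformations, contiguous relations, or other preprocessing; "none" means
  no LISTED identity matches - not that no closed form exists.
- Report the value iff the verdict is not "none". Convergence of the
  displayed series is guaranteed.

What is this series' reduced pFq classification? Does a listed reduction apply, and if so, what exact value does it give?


Canonical form: C = -7/4 times 2F1 with upper {-5/4, 11/6}, lower {5/6}, x = 6/7. Verdict: none - at argument 6/7 the multisets {-5/4, 11/6} ; {5/6} match no listed identity.

Key observation: with t_0 = -7/4, factor the ratio over Q (C = -7/4): negated roots = parameters.
Term ratio: r(k) = (6/7) * (k-5/4) (k+11/6) / [(k+5/6) (k+1)] - poly over poly, x = (6/7) from leading terms; C = -7/4 at k = 0.


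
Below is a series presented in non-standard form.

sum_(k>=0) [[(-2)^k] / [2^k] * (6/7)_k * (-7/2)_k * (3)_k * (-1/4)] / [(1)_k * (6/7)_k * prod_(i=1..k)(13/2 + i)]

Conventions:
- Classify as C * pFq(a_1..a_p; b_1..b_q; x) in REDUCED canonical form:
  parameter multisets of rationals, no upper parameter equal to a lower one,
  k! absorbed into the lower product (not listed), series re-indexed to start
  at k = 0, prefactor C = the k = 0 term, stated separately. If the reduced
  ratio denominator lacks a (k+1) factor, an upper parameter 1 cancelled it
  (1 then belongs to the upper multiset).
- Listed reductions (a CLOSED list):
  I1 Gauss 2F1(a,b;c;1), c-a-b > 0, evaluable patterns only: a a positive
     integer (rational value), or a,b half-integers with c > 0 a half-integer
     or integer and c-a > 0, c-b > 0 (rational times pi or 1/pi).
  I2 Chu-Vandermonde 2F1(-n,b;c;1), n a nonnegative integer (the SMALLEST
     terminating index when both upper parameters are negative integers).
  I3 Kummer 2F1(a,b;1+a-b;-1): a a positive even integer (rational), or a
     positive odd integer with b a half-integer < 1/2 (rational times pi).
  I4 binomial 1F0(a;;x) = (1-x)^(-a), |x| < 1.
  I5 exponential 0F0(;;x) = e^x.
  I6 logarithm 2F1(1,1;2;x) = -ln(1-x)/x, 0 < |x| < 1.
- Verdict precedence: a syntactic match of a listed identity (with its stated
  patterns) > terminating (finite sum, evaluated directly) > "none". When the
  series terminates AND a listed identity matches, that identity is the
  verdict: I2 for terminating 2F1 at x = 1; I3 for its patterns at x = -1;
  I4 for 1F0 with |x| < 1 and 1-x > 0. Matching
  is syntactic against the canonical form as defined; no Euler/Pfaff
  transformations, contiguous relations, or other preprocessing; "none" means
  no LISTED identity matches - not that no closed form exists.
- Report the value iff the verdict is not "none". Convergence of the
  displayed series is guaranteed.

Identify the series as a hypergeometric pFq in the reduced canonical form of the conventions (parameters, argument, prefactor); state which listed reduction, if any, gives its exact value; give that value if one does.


Key observation: x = (-1) and the lower running product (C = -1/4) is a rising factorial.
Step ratio: r(k) = (-1) * (k-7/2) (k+3) / [(k+15/2) (k+1)] - rational in k, leading ratio (-1); with t_0 = -1/4, classification follows.

The series (x = -1) is 2F1: upper {-7/2, 3}, lower {15/2}, prefactor -1/4. Verdict: the Kummer evaluation I3 applies (x = -1; c = 15/2 equals 1+a-b for upper {-7/2, 3}: listed pattern). Value: (-9009/32768) * pi.


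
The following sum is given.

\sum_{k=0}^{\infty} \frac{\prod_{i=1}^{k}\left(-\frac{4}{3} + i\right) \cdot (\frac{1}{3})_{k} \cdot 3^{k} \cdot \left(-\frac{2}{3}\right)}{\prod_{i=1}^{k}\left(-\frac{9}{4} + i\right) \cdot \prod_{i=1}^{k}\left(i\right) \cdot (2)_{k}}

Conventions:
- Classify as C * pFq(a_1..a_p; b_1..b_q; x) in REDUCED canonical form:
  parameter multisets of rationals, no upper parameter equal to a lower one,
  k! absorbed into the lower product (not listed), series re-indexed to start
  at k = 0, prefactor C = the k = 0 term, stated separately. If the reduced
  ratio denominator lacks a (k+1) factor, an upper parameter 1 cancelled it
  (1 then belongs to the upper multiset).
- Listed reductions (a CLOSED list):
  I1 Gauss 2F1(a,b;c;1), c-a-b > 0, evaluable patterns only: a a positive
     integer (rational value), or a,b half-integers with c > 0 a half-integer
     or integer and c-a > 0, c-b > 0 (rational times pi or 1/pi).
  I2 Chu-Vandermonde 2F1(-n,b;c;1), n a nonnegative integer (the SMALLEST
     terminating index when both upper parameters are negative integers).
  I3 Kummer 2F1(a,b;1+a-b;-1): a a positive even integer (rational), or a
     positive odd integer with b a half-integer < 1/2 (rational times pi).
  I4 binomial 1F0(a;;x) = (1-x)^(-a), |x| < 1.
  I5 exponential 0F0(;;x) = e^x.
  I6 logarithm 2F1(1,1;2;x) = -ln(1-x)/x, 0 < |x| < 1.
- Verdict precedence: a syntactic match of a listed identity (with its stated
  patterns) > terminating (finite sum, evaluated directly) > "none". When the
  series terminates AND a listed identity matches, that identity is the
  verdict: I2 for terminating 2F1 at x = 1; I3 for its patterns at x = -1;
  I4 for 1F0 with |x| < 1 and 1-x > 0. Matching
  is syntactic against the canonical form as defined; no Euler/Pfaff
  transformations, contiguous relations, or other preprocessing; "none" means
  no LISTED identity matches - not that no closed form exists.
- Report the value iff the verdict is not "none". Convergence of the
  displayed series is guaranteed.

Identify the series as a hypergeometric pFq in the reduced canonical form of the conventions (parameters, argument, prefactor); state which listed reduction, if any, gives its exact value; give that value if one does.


Classification (C = -\frac{2}{3}): 2F2 with upper {-\frac{1}{3}, \frac{1}{3}}, lower {-\frac{5}{4}, 2}, argument x = 3. Verdict: none. Every listed pattern misses the 2F2 form at 3, upper {-\frac{1}{3}, \frac{1}{3}}.

Key observation: from the first term -\frac{2}{3}: the running product (prefactor -2/3) telescopes to a rising factorial.
Step ratio: r(k) = 3 * (k-\frac{1}{3}) (k+\frac{1}{3}) / [(k-\frac{5}{4}) (k+2) (k+1)] - poly over poly, x = 3 from leading terms; C = -\frac{2}{3} at k = 0.
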